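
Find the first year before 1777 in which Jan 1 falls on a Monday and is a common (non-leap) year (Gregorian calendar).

Jan 1 advances by 2 weekdays after a leap year and by 1 after a common year.
1777: Jan 1 is Wednesday.
1776: Monday (leap)
1775: Sunday
1774: Saturday
1773: Friday
1772: Wednesday (leap)
1771: Tuesday
1770: Monday
1770 begins on a Monday and is a common year.

1770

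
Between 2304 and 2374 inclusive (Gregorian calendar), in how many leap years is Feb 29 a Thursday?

Leap years in 2304–2374: 18 of them.
Feb 29 weekday advances by 5 (mod 7) from one leap year to the next four years later (or differs when a century non-leap intervenes).
Leap-day weekdays: 2304:Mon 2308:Sat 2312:Thu✓ 2316:Tue 2320:Sun 2324:Fri 2328:Wed 2332:Mon 2336:Sat 2340:Thu✓ 2344:Tue 2348:Sun 2352:Fri 2356:Wed 2360:Mon 2364:Sat 2368:Thu✓ 2372:Tue
Thursday: 2312, 2340, 2368 → 3.

3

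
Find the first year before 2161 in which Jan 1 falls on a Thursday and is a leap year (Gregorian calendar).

Jan 1 advances by 2 weekdays after a leap year and by 1 after a common year.
2161: Jan 1 is Thursday.
2160: Tuesday (leap)
2159: Monday
2158: Sunday
2157: Saturday
2156: Thursday (leap)
2156 begins on a Thursday and is a leap year.

2156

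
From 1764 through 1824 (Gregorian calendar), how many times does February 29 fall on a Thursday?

Leap years in 1764–1824: 15 of them.
Feb 29 weekday advances by 5 (mod 7) from one leap year to the next four years later (or differs when a century non-leap intervenes).
Leap-day weekdays: 1764:Wed 1768:Mon 1772:Sat 1776:Thu✓ 1780:Tue 1784:Sun 1788:Fri 1792:Wed 1796:Mon 1804:Wed 1808:Mon 1812:Sat 1816:Thu✓ 1820:Tue 1824:Sun
Thursday: 1776, 1816 → 2.

2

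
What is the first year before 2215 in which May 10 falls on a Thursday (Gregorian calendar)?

2210

From one year to the next, a fixed date's weekday advances by 1, or by 2 when a Feb 29 lies between the two dates.
2215: May 10 is Wednesday.
2214: Tuesday (−1)
2213: Monday (−1)
2212: Sunday (−1)
2211: Friday (−2)
2210: Thursday (−1)
May 10 falls on a Thursday in 2210.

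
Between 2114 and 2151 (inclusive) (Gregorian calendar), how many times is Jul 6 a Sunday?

5

Track Jul 6's weekday year by year (advancing +1, or +2 across a Feb 29):
  2114: Fri  2115: Sat (+1)  2116: Mon (+2)  2117: Tue (+1)  2118: Wed (+1)
  2119: Thu (+1)  2120: Sat (+2)  2121: Sun (+1) ✓  2122: Mon (+1)  2123: Tue (+1)
  2124: Thu (+2)  2125: Fri (+1)  2126: Sat (+1)  2127: Sun (+1) ✓  … (10 more years) …
  2138: Sun (+1) ✓  2139: Mon (+1)  2140: Wed (+2)  2141: Thu (+1)  2142: Fri (+1)
  2143: Sat (+1)  2144: Mon (+2)  2145: Tue (+1)  2146: Wed (+1)  2147: Thu (+1)
  2148: Sat (+2)  2149: Sun (+1) ✓  2150: Mon (+1)  2151: Tue (+1)
Sunday years: 2121, 2127, 2132, 2138, 2149 — 5 in total.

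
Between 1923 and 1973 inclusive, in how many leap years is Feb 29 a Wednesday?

Leap years in 1923–1973: 13 of them.
Feb 29 weekday advances by 5 (mod 7) from one leap year to the next four years later (or differs when a century non-leap intervenes).
Leap-day weekdays: 1924:Fri 1928:Wed✓ 1932:Mon 1936:Sat 1940:Thu 1944:Tue 1948:Sun 1952:Fri 1956:Wed✓ 1960:Mon 1964:Sat 1968:Thu 1972:Tue
Wednesday: 1928, 1956 → 2.

2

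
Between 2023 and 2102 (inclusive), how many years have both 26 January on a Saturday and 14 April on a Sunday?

Check each year's weekday for 26 January and 14 April:
  2023: Thu/Fri  2024: Fri/Sun  2025: Sun/Mon  2026: Mon/Tue  2027: Tue/Wed  2028: Wed/Fri  2029: Fri/Sat  2030: Sat/Sun ✓  2031: Sun/Mon  2032: Mon/Wed  2033: Wed/Thu  2034: Thu/Fri  2035: Fri/Sat  2036: Sat/Mon  …(52 more)…  2089: Wed/Thu  2090: Thu/Fri  2091: Fri/Sat  2092: Sat/Mon  2093: Mon/Tue  2094: Tue/Wed  2095: Wed/Thu  2096: Thu/Sat  2097: Sat/Sun ✓  2098: Sun/Mon  2099: Mon/Tue  2100: Tue/Wed  2101: Wed/Thu  2102: Thu/Fri
Both conditions hold in: 2030, 2041, 2047, 2058, 2069, 2075, 2086, 2097 — 8.

8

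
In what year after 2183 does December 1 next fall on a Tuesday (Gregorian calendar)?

From one year to the next, a fixed date's weekday advances by 1, or by 2 when a Feb 29 lies between the two dates.
2183: December 1 is Monday.
2184: Wednesday (+2)
2185: Thursday (+1)
2186: Friday (+1)
2187: Saturday (+1)
2188: Monday (+2)
2189: Tuesday (+1)
December 1 falls on a Tuesday in 2189.

2189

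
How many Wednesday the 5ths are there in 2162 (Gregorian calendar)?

Check the 5th of each month of 2162: Jan 5: Tue, Feb 5: Fri, Mar 5: Fri, Apr 5: Mon, May 5: Wed, Jun 5: Sat, Jul 5: Mon, Aug 5: Thu, Sep 5: Sun, Oct 5: Tue, Nov 5: Fri, Dec 5: Sun.
Wednesday occurs in May — 1 month.

1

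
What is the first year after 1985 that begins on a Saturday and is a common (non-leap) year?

1994

Jan 1 advances by 2 weekdays after a leap year and by 1 after a common year.
1985: Jan 1 is Tuesday.
1986: Wednesday
1987: Thursday
1988: Friday (leap)
1989: Sunday
1990: Monday
1991: Tuesday
1992: Wednesday (leap)
1993: Friday
1994: Saturday
1994 begins on a Saturday and is a common year.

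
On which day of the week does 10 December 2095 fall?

Saturday

January 1, 2095 is a Saturday.
December 10 is day 344 of the year, i.e. 343 days after Jan 1.
343 mod 7 = 0, so advance 0 weekdays from Saturday: Saturday.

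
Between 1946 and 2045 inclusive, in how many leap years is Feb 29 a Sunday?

4

Leap years in 1946–2045: 25 of them.
Feb 29 weekday advances by 5 (mod 7) from one leap year to the next four years later (or differs when a century non-leap intervenes).
Leap-day weekdays: 1948:Sun✓ 1952:Fri 1956:Wed 1960:Mon 1964:Sat 1968:Thu 1972:Tue 1976:Sun✓ 1980:Fri 1984:Wed 1988:Mon 1992:Sat 1996:Thu 2000:Tue 2004:Sun✓ 2008:Fri 2012:Wed 2016:Mon 2020:Sat 2024:Thu 2028:Tue 2032:Sun✓ 2036:Fri 2040:Wed 2044:Mon
Sunday: 1948, 1976, 2004, 2032 → 4.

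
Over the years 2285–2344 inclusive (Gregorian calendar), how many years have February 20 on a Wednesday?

8

Track February 20's weekday year by year (advancing +1, or +2 across a Feb 29):
  2285: Fri  2286: Sat (+1)  2287: Sun (+1)  2288: Mon (+1)  2289: Wed (+2) ✓
  2290: Thu (+1)  2291: Fri (+1)  2292: Sat (+1)  2293: Mon (+2)  2294: Tue (+1)
  2295: Wed (+1) ✓  2296: Thu (+1)  2297: Sat (+2)  2298: Sun (+1)  … (32 more years) …
  2331: Fri (+1)  2332: Sat (+1)  2333: Mon (+2)  2334: Tue (+1)  2335: Wed (+1) ✓
  2336: Thu (+1)  2337: Sat (+2)  2338: Sun (+1)  2339: Mon (+1)  2340: Tue (+1)
  2341: Thu (+2)  2342: Fri (+1)  2343: Sat (+1)  2344: Sun (+1)
Wednesday years: 2289, 2295, 2301, 2307, 2318, 2324, 2329, 2335 — 8 in total.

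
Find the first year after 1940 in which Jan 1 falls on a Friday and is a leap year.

1960

Jan 1 advances by 2 weekdays after a leap year and by 1 after a common year.
1940: Jan 1 is Monday (leap).
1941: Wednesday
1942: Thursday
1943: Friday
1944: Saturday (leap)
1945: Monday
1946: Tuesday
1947: Wednesday
1948: Thursday (leap)
1949: Saturday
1950: Sunday
1951: Monday
1952: Tuesday (leap)
1953: Thursday
1954: Friday
1955: Saturday
1956: Sunday (leap)
1957: Tuesday
1958: Wednesday
1959: Thursday
1960: Friday (leap)
1960 begins on a Friday and is a leap year.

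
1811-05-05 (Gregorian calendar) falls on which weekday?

Sunday

January 1, 1811 is a Tuesday.
May 5 is day 125 of the year, i.e. 124 days after Jan 1.
124 mod 7 = 5, so advance 5 weekdays from Tuesday: Sunday.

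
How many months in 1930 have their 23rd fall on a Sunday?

3

Check the 23rd of each month of 1930: Jan 23: Thu, Feb 23: Sun, Mar 23: Sun, Apr 23: Wed, May 23: Fri, Jun 23: Mon, Jul 23: Wed, Aug 23: Sat, Sep 23: Tue, Oct 23: Thu, Nov 23: Sun, Dec 23: Tue.
Sunday occurs in February, March, November — 3 months.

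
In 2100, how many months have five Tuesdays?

A month of length L has five Tuesdays iff its first Tuesday is on day ≤ L−28 (so day 1–3 in a 31-day month, 1–2 in a 30-day month, day 1 in a leap February).
Checking each month of 2100: Jan starts Fri (31d); Feb starts Mon (28d); Mar starts Mon (31d) ✓; Apr starts Thu (30d); May starts Sat (31d); Jun starts Tue (30d) ✓; Jul starts Thu (31d); Aug starts Sun (31d) ✓; Sep starts Wed (30d); Oct starts Fri (31d); Nov starts Mon (30d) ✓; Dec starts Wed (31d).
Five-Tuesday months: March, June, August, November → 4.

4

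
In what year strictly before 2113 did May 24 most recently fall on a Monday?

From one year to the next, a fixed date's weekday advances by 1, or by 2 when a Feb 29 lies between the two dates.
2113: May 24 is Wednesday.
2112: Tuesday (−1)
2111: Sunday (−2)
2110: Saturday (−1)
2109: Friday (−1)
2108: Thursday (−1)
2107: Tuesday (−2)
2106: Monday (−1)
May 24 falls on a Monday in 2106.

2106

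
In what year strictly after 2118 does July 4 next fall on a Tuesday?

From one year to the next, a fixed date's weekday advances by 1, or by 2 when a Feb 29 lies between the two dates.
2118: July 4 is Monday.
2119: Tuesday (+1)
July 4 falls on a Tuesday in 2119.

2119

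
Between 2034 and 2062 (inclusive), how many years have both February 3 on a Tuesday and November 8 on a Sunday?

Check each year's weekday for February 3 and November 8:
  2034: Fri/Wed  2035: Sat/Thu  2036: Sun/Sat  2037: Tue/Sun ✓  2038: Wed/Mon  2039: Thu/Tue  2040: Fri/Thu  2041: Sun/Fri  2042: Mon/Sat  2043: Tue/Sun ✓  2044: Wed/Tue  2045: Fri/Wed  2046: Sat/Thu  2047: Sun/Fri  2048: Mon/Sun  2049: Wed/Mon  2050: Thu/Tue  2051: Fri/Wed  2052: Sat/Fri  2053: Mon/Sat  2054: Tue/Sun ✓  2055: Wed/Mon  2056: Thu/Wed  2057: Sat/Thu  2058: Sun/Fri  2059: Mon/Sat  2060: Tue/Mon  2061: Thu/Tue  2062: Fri/Wed
Both conditions hold in: 2037, 2043, 2054 — 3.

3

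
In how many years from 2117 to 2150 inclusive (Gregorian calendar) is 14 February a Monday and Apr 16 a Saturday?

4

Check each year's weekday for 14 February and Apr 16:
  2117: Sun/Fri  2118: Mon/Sat ✓  2119: Tue/Sun  2120: Wed/Tue  2121: Fri/Wed  2122: Sat/Thu  2123: Sun/Fri  2124: Mon/Sun  2125: Wed/Mon  2126: Thu/Tue  2127: Fri/Wed  2128: Sat/Fri  2129: Mon/Sat ✓  2130: Tue/Sun  …(6 more)…  2137: Thu/Tue  2138: Fri/Wed  2139: Sat/Thu  2140: Sun/Sat  2141: Tue/Sun  2142: Wed/Mon  2143: Thu/Tue  2144: Fri/Thu  2145: Sun/Fri  2146: Mon/Sat ✓  2147: Tue/Sun  2148: Wed/Tue  2149: Fri/Wed  2150: Sat/Thu
Both conditions hold in: 2118, 2129, 2135, 2146 — 4.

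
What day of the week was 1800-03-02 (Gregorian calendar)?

Sunday

January 1, 1800 is a Wednesday.
March 2 is day 61 of the year, i.e. 60 days after Jan 1.
60 mod 7 = 4, so advance 4 weekdays from Wednesday: Sunday.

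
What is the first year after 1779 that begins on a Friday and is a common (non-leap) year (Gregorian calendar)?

Jan 1 advances by 2 weekdays after a leap year and by 1 after a common year.
1779: Jan 1 is Friday.
1780: Saturday (leap)
1781: Monday
1782: Tuesday
1783: Wednesday
1784: Thursday (leap)
1785: Saturday
1786: Sunday
1787: Monday
1788: Tuesday (leap)
1789: Thursday
1790: Friday
1790 begins on a Friday and is a common year.

1790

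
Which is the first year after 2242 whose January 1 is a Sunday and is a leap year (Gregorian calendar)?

Jan 1 advances by 2 weekdays after a leap year and by 1 after a common year.
2242: Jan 1 is Saturday.
2243: Sunday
2244: Monday (leap)
2245: Wednesday
2246: Thursday
2247: Friday
2248: Saturday (leap)
2249: Monday
2250: Tuesday
2251: Wednesday
2252: Thursday (leap)
2253: Saturday
2254: Sunday
2255: Monday
2256: Tuesday (leap)
2257: Thursday
2258: Friday
2259: Saturday
2260: Sunday (leap)
2260 begins on a Sunday and is a leap year.

2260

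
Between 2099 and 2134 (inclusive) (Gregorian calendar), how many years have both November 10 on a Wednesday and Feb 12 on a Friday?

5

Check each year's weekday for November 10 and Feb 12:
  2099: Tue/Thu  2100: Wed/Fri ✓  2101: Thu/Sat  2102: Fri/Sun  2103: Sat/Mon  2104: Mon/Tue  2105: Tue/Thu  2106: Wed/Fri ✓  2107: Thu/Sat  2108: Sat/Sun  2109: Sun/Tue  2110: Mon/Wed  2111: Tue/Thu  2112: Thu/Fri  …(8 more)…  2121: Mon/Wed  2122: Tue/Thu  2123: Wed/Fri ✓  2124: Fri/Sat  2125: Sat/Mon  2126: Sun/Tue  2127: Mon/Wed  2128: Wed/Thu  2129: Thu/Sat  2130: Fri/Sun  2131: Sat/Mon  2132: Mon/Tue  2133: Tue/Thu  2134: Wed/Fri ✓
Both conditions hold in: 2100, 2106, 2117, 2123, 2134 — 5.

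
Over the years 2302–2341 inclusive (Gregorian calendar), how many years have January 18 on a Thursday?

Track January 18's weekday year by year (advancing +1, or +2 across a Feb 29):
  2302: Sat  2303: Sun (+1)  2304: Mon (+1)  2305: Wed (+2)  2306: Thu (+1) ✓
  2307: Fri (+1)  2308: Sat (+1)  2309: Mon (+2)  2310: Tue (+1)  2311: Wed (+1)
  2312: Thu (+1) ✓  2313: Sat (+2)  2314: Sun (+1)  2315: Mon (+1)  … (12 more years) …
  2328: Wed (+1)  2329: Fri (+2)  2330: Sat (+1)  2331: Sun (+1)  2332: Mon (+1)
  2333: Wed (+2)  2334: Thu (+1) ✓  2335: Fri (+1)  2336: Sat (+1)  2337: Mon (+2)
  2338: Tue (+1)  2339: Wed (+1)  2340: Thu (+1) ✓  2341: Sat (+2)
Thursday years: 2306, 2312, 2317, 2323, 2334, 2340 — 6 in total.

6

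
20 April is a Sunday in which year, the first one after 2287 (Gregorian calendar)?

From one year to the next, a fixed date's weekday advances by 1, or by 2 when a Feb 29 lies between the two dates.
2287: April 20 is Wednesday.
2288: Friday (+2)
2289: Saturday (+1)
2290: Sunday (+1)
20 April falls on a Sunday in 2290.

2290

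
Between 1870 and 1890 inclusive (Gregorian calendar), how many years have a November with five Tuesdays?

6

November has 30 days; it has five Tuesdays when Tuesday falls among the first (month-length − 28) days — i.e. when November 1 is one of Tuesday/Monday.
November 1 by year: 1870:Tue✓ 1871:Wed 1872:Fri 1873:Sat 1874:Sun 1875:Mon✓ 1876:Wed 1877:Thu 1878:Fri 1879:Sat 1880:Mon✓ 1881:Tue✓ 1882:Wed 1883:Thu 1884:Sat 1885:Sun 1886:Mon✓ 1887:Tue✓ 1888:Thu 1889:Fri 1890:Sat
Years with five Tuesdays: 1870, 1875, 1880, 1881, 1886, 1887 → 6.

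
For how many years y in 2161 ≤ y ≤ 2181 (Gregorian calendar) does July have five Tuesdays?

July has 31 days; it has five Tuesdays when Tuesday falls among the first (month-length − 28) days — i.e. when July 1 is one of Tuesday/Monday/Sunday.
July 1 by year: 2161:Wed 2162:Thu 2163:Fri 2164:Sun✓ 2165:Mon✓ 2166:Tue✓ 2167:Wed 2168:Fri 2169:Sat 2170:Sun✓ 2171:Mon✓ 2172:Wed 2173:Thu 2174:Fri 2175:Sat 2176:Mon✓ 2177:Tue✓ 2178:Wed 2179:Thu 2180:Sat 2181:Sun✓
Years with five Tuesdays: 2164, 2165, 2166, 2170, 2171, 2176, 2177, 2181 → 8.

8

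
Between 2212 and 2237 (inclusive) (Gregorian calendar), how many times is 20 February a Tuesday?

3

Track 20 February's weekday year by year (advancing +1, or +2 across a Feb 29):
  2212: Thu  2213: Sat (+2)  2214: Sun (+1)  2215: Mon (+1)  2216: Tue (+1) ✓
  2217: Thu (+2)  2218: Fri (+1)  2219: Sat (+1)  2220: Sun (+1)  2221: Tue (+2) ✓
  2222: Wed (+1)  2223: Thu (+1)  2224: Fri (+1)  2225: Sun (+2)  2226: Mon (+1)
  2227: Tue (+1) ✓  2228: Wed (+1)  2229: Fri (+2)  2230: Sat (+1)  2231: Sun (+1)
  2232: Mon (+1)  2233: Wed (+2)  2234: Thu (+1)  2235: Fri (+1)  2236: Sat (+1)
  2237: Mon (+2)
Tuesday years: 2216, 2221, 2227 — 3 in total.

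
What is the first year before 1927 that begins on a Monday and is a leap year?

Jan 1 advances by 2 weekdays after a leap year and by 1 after a common year.
1927: Jan 1 is Saturday.
1926: Friday
1925: Thursday
1924: Tuesday (leap)
1923: Monday
1922: Sunday
1921: Saturday
1920: Thursday (leap)
1919: Wednesday
1918: Tuesday
1917: Monday
1916: Saturday (leap)
1915: Friday
1914: Thursday
1913: Wednesday
1912: Monday (leap)
1912 begins on a Monday and is a leap year.

1912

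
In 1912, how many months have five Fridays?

4

A month of length L has five Fridays iff its first Friday is on day ≤ L−28 (so day 1–3 in a 31-day month, 1–2 in a 30-day month, day 1 in a leap February).
Checking each month of 1912: Jan starts Mon (31d); Feb starts Thu (29d); Mar starts Fri (31d) ✓; Apr starts Mon (30d); May starts Wed (31d) ✓; Jun starts Sat (30d); Jul starts Mon (31d); Aug starts Thu (31d) ✓; Sep starts Sun (30d); Oct starts Tue (31d); Nov starts Fri (30d) ✓; Dec starts Sun (31d).
Five-Friday months: March, May, August, November → 4.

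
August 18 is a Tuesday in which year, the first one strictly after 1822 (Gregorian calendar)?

1829

From one year to the next, a fixed date's weekday advances by 1, or by 2 when a Feb 29 lies between the two dates.
1822: August 18 is Sunday.
1823: Monday (+1)
1824: Wednesday (+2)
1825: Thursday (+1)
1826: Friday (+1)
1827: Saturday (+1)
1828: Monday (+2)
1829: Tuesday (+1)
August 18 falls on a Tuesday in 1829.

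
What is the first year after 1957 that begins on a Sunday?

1961

Jan 1 advances by 2 weekdays after a leap year and by 1 after a common year.
1957: Jan 1 is Tuesday.
1958: Wednesday
1959: Thursday
1960: Friday (leap)
1961: Sunday
1961 begins on a Sunday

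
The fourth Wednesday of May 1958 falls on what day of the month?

28

May 1, 1958 is a Thursday, so the first Wednesday is the 7th.
The fourth Wednesday is 7 + 21 = 28.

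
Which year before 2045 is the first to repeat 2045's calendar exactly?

Two years share a calendar iff Jan 1 falls on the same weekday and both are leap or both are common. 2045: Jan 1 is Sunday, common year.
2044: Jan 1 Friday, leap
2043: Jan 1 Thursday, common
2042: Jan 1 Wednesday, common
2041: Jan 1 Tuesday, common
2040: Jan 1 Sunday, leap
2039: Jan 1 Saturday, common
2038: Jan 1 Friday, common
2037: Jan 1 Thursday, common
2036: Jan 1 Tuesday, leap
2035: Jan 1 Monday, common
2034: Jan 1 Sunday, common
2034 matches on both conditions.

2034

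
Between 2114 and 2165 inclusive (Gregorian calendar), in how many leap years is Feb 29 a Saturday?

Leap years in 2114–2165: 13 of them.
Feb 29 weekday advances by 5 (mod 7) from one leap year to the next four years later (or differs when a century non-leap intervenes).
Leap-day weekdays: 2116:Sat✓ 2120:Thu 2124:Tue 2128:Sun 2132:Fri 2136:Wed 2140:Mon 2144:Sat✓ 2148:Thu 2152:Tue 2156:Sun 2160:Fri 2164:Wed
Saturday: 2116, 2144 → 2.

2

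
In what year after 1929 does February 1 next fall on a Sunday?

From one year to the next, a fixed date's weekday advances by 1, or by 2 when a Feb 29 lies between the two dates.
1929: February 1 is Friday.
1930: Saturday (+1)
1931: Sunday (+1)
February 1 falls on a Sunday in 1931.

1931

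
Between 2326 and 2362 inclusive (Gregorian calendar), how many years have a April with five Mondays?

11

April has 30 days; it has five Mondays when Monday falls among the first (month-length − 28) days — i.e. when April 1 is one of Monday/Sunday.
April 1 by year: 2326:Thu 2327:Fri 2328:Sun✓ 2329:Mon✓ 2330:Tue 2331:Wed 2332:Fri 2333:Sat 2334:Sun✓ 2335:Mon✓ 2336:Wed 2337:Thu 2338:Fri 2339:Sat 2340:Mon✓ …(7 more)… 2348:Thu 2349:Fri 2350:Sat 2351:Sun✓ 2352:Tue 2353:Wed 2354:Thu 2355:Fri 2356:Sun✓ 2357:Mon✓ 2358:Tue 2359:Wed 2360:Fri 2361:Sat 2362:Sun✓
Years with five Mondays: 2328, 2329, 2334, 2335, 2340, 2345, 2346, 2351, 2356, 2357, 2362 → 11.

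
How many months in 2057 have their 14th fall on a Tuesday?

Check the 14th of each month of 2057: Jan 14: Sun, Feb 14: Wed, Mar 14: Wed, Apr 14: Sat, May 14: Mon, Jun 14: Thu, Jul 14: Sat, Aug 14: Tue, Sep 14: Fri, Oct 14: Sun, Nov 14: Wed, Dec 14: Fri.
Tuesday occurs in August — 1 month.

1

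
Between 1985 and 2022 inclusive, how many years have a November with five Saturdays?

11

November has 30 days; it has five Saturdays when Saturday falls among the first (month-length − 28) days — i.e. when November 1 is one of Saturday/Friday.
November 1 by year: 1985:Fri✓ 1986:Sat✓ 1987:Sun 1988:Tue 1989:Wed 1990:Thu 1991:Fri✓ 1992:Sun 1993:Mon 1994:Tue 1995:Wed 1996:Fri✓ 1997:Sat✓ 1998:Sun 1999:Mon …(8 more)… 2008:Sat✓ 2009:Sun 2010:Mon 2011:Tue 2012:Thu 2013:Fri✓ 2014:Sat✓ 2015:Sun 2016:Tue 2017:Wed 2018:Thu 2019:Fri✓ 2020:Sun 2021:Mon 2022:Tue
Years with five Saturdays: 1985, 1986, 1991, 1996, 1997, 2002, 2003, 2008, 2013, 2014, 2019 → 11.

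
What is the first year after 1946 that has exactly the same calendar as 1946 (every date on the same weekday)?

Two years share a calendar iff Jan 1 falls on the same weekday and both are leap or both are common. 1946: Jan 1 is Tuesday, common year.
1947: Jan 1 Wednesday, common
1948: Jan 1 Thursday, leap
1949: Jan 1 Saturday, common
1950: Jan 1 Sunday, common
1951: Jan 1 Monday, common
1952: Jan 1 Tuesday, leap
1953: Jan 1 Thursday, common
1954: Jan 1 Friday, common
1955: Jan 1 Saturday, common
1956: Jan 1 Sunday, leap
1957: Jan 1 Tuesday, common
1957 matches on both conditions.

1957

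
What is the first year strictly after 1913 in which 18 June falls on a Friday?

1915

From one year to the next, a fixed date's weekday advances by 1, or by 2 when a Feb 29 lies between the two dates.
1913: June 18 is Wednesday.
1914: Thursday (+1)
1915: Friday (+1)
18 June falls on a Friday in 1915.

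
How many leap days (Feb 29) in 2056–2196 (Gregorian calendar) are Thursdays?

Leap years in 2056–2196: 35 of them.
Feb 29 weekday advances by 5 (mod 7) from one leap year to the next four years later (or differs when a century non-leap intervenes).
Leap-day weekdays: 2056:Tue 2060:Sun 2064:Fri 2068:Wed 2072:Mon 2076:Sat 2080:Thu✓ 2084:Tue 2088:Sun 2092:Fri 2096:Wed 2104:Fri 2108:Wed …(9 more)… 2148:Thu✓ 2152:Tue 2156:Sun 2160:Fri 2164:Wed 2168:Mon 2172:Sat 2176:Thu✓ 2180:Tue 2184:Sun 2188:Fri 2192:Wed 2196:Mon
Thursday: 2080, 2120, 2148, 2176 → 4.

4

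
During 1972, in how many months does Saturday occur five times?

A month of length L has five Saturdays iff its first Saturday is on day ≤ L−28 (so day 1–3 in a 31-day month, 1–2 in a 30-day month, day 1 in a leap February).
Checking each month of 1972: Jan starts Sat (31d) ✓; Feb starts Tue (29d); Mar starts Wed (31d); Apr starts Sat (30d) ✓; May starts Mon (31d); Jun starts Thu (30d); Jul starts Sat (31d) ✓; Aug starts Tue (31d); Sep starts Fri (30d) ✓; Oct starts Sun (31d); Nov starts Wed (30d); Dec starts Fri (31d) ✓.
Five-Saturday months: January, April, July, September, December → 5.

5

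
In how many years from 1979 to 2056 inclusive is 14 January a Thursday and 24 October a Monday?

Check each year's weekday for 14 January and 24 October:
  1979: Sun/Wed  1980: Mon/Fri  1981: Wed/Sat  1982: Thu/Sun  1983: Fri/Mon  1984: Sat/Wed  1985: Mon/Thu  1986: Tue/Fri  1987: Wed/Sat  1988: Thu/Mon ✓  1989: Sat/Tue  1990: Sun/Wed  1991: Mon/Thu  1992: Tue/Sat  …(50 more)…  2043: Wed/Sat  2044: Thu/Mon ✓  2045: Sat/Tue  2046: Sun/Wed  2047: Mon/Thu  2048: Tue/Sat  2049: Thu/Sun  2050: Fri/Mon  2051: Sat/Tue  2052: Sun/Thu  2053: Tue/Fri  2054: Wed/Sat  2055: Thu/Sun  2056: Fri/Tue
Both conditions hold in: 1988, 2016, 2044 — 3.

3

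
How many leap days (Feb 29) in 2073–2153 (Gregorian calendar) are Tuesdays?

Leap years in 2073–2153: 19 of them.
Feb 29 weekday advances by 5 (mod 7) from one leap year to the next four years later (or differs when a century non-leap intervenes).
Leap-day weekdays: 2076:Sat 2080:Thu 2084:Tue✓ 2088:Sun 2092:Fri 2096:Wed 2104:Fri 2108:Wed 2112:Mon 2116:Sat 2120:Thu 2124:Tue✓ 2128:Sun 2132:Fri 2136:Wed 2140:Mon 2144:Sat 2148:Thu 2152:Tue✓
Tuesday: 2084, 2124, 2152 → 3.

3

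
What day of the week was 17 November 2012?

Saturday

January 1, 2012 is a Sunday.
November 17 is day 322 of the year, i.e. 321 days after Jan 1.
321 mod 7 = 6, so advance 6 weekdays from Sunday: Saturday.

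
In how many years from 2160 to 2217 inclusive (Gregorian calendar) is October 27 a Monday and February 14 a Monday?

0

Check each year's weekday for October 27 and February 14:
  2160: Mon/Thu  2161: Tue/Sat  2162: Wed/Sun  2163: Thu/Mon  2164: Sat/Tue  2165: Sun/Thu  2166: Mon/Fri  2167: Tue/Sat  2168: Thu/Sun  2169: Fri/Tue  2170: Sat/Wed  2171: Sun/Thu  2172: Tue/Fri  2173: Wed/Sun  …(30 more)…  2204: Sat/Tue  2205: Sun/Thu  2206: Mon/Fri  2207: Tue/Sat  2208: Thu/Sun  2209: Fri/Tue  2210: Sat/Wed  2211: Sun/Thu  2212: Tue/Fri  2213: Wed/Sun  2214: Thu/Mon  2215: Fri/Tue  2216: Sun/Wed  2217: Mon/Fri
Both conditions hold in: no year — 0.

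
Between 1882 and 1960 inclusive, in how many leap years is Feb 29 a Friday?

Leap years in 1882–1960: 19 of them.
Feb 29 weekday advances by 5 (mod 7) from one leap year to the next four years later (or differs when a century non-leap intervenes).
Leap-day weekdays: 1884:Fri✓ 1888:Wed 1892:Mon 1896:Sat 1904:Mon 1908:Sat 1912:Thu 1916:Tue 1920:Sun 1924:Fri✓ 1928:Wed 1932:Mon 1936:Sat 1940:Thu 1944:Tue 1948:Sun 1952:Fri✓ 1956:Wed 1960:Mon
Friday: 1884, 1924, 1952 → 3.

3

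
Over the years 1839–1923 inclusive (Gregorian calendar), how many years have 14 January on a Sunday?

13

Track 14 January's weekday year by year (advancing +1, or +2 across a Feb 29):
  1839: Mon  1840: Tue (+1)  1841: Thu (+2)  1842: Fri (+1)  1843: Sat (+1)
  1844: Sun (+1) ✓  1845: Tue (+2)  1846: Wed (+1)  1847: Thu (+1)  1848: Fri (+1)
  1849: Sun (+2) ✓  1850: Mon (+1)  1851: Tue (+1)  1852: Wed (+1)  … (57 more years) …
  1910: Fri (+1)  1911: Sat (+1)  1912: Sun (+1) ✓  1913: Tue (+2)  1914: Wed (+1)
  1915: Thu (+1)  1916: Fri (+1)  1917: Sun (+2) ✓  1918: Mon (+1)  1919: Tue (+1)
  1920: Wed (+1)  1921: Fri (+2)  1922: Sat (+1)  1923: Sun (+1) ✓
Sunday years: 1844, 1849, 1855, 1866, 1872, 1877, 1883, 1894, 1900, 1906, 1912, 1917, 1923 — 13 in total.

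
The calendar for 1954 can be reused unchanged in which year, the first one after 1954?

Two years share a calendar iff Jan 1 falls on the same weekday and both are leap or both are common. 1954: Jan 1 is Friday, common year.
1955: Jan 1 Saturday, common
1956: Jan 1 Sunday, leap
1957: Jan 1 Tuesday, common
1958: Jan 1 Wednesday, common
1959: Jan 1 Thursday, common
1960: Jan 1 Friday, leap
1961: Jan 1 Sunday, common
1962: Jan 1 Monday, common
1963: Jan 1 Tuesday, common
1964: Jan 1 Wednesday, leap
1965: Jan 1 Friday, common
1965 matches on both conditions.

1965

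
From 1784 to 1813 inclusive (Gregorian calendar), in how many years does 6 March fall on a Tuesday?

5

Track 6 March's weekday year by year (advancing +1, or +2 across a Feb 29):
  1784: Sat  1785: Sun (+1)  1786: Mon (+1)  1787: Tue (+1) ✓  1788: Thu (+2)
  1789: Fri (+1)  1790: Sat (+1)  1791: Sun (+1)  1792: Tue (+2) ✓  1793: Wed (+1)
  1794: Thu (+1)  1795: Fri (+1)  1796: Sun (+2)  1797: Mon (+1)  1798: Tue (+1) ✓
  1799: Wed (+1)  1800: Thu (+1)  1801: Fri (+1)  1802: Sat (+1)  1803: Sun (+1)
  1804: Tue (+2) ✓  1805: Wed (+1)  1806: Thu (+1)  1807: Fri (+1)  1808: Sun (+2)
  1809: Mon (+1)  1810: Tue (+1) ✓  1811: Wed (+1)  1812: Fri (+2)  1813: Sat (+1)
Tuesday years: 1787, 1792, 1798, 1804, 1810 — 5 in total.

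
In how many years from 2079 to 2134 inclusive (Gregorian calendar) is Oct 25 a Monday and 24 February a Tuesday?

2

Check each year's weekday for Oct 25 and 24 February:
  2079: Wed/Fri  2080: Fri/Sat  2081: Sat/Mon  2082: Sun/Tue  2083: Mon/Wed  2084: Wed/Thu  2085: Thu/Sat  2086: Fri/Sun  2087: Sat/Mon  2088: Mon/Tue ✓  2089: Tue/Thu  2090: Wed/Fri  2091: Thu/Sat  2092: Sat/Sun  …(28 more)…  2121: Sat/Mon  2122: Sun/Tue  2123: Mon/Wed  2124: Wed/Thu  2125: Thu/Sat  2126: Fri/Sun  2127: Sat/Mon  2128: Mon/Tue ✓  2129: Tue/Thu  2130: Wed/Fri  2131: Thu/Sat  2132: Sat/Sun  2133: Sun/Tue  2134: Mon/Wed
Both conditions hold in: 2088, 2128 — 2.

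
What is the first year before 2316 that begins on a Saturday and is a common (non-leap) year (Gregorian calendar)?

2310

Jan 1 advances by 2 weekdays after a leap year and by 1 after a common year.
2316: Jan 1 is Saturday (leap).
2315: Friday
2314: Thursday
2313: Wednesday
2312: Monday (leap)
2311: Sunday
2310: Saturday
2310 begins on a Saturday and is a common year.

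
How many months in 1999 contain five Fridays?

A month of length L has five Fridays iff its first Friday is on day ≤ L−28 (so day 1–3 in a 31-day month, 1–2 in a 30-day month, day 1 in a leap February).
Checking each month of 1999: Jan starts Fri (31d) ✓; Feb starts Mon (28d); Mar starts Mon (31d); Apr starts Thu (30d) ✓; May starts Sat (31d); Jun starts Tue (30d); Jul starts Thu (31d) ✓; Aug starts Sun (31d); Sep starts Wed (30d); Oct starts Fri (31d) ✓; Nov starts Mon (30d); Dec starts Wed (31d) ✓.
Five-Friday months: January, April, July, October, December → 5.

5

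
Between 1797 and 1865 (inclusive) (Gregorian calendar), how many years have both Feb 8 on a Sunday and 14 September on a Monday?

8

Check each year's weekday for Feb 8 and 14 September:
  1797: Wed/Thu  1798: Thu/Fri  1799: Fri/Sat  1800: Sat/Sun  1801: Sun/Mon ✓  1802: Mon/Tue  1803: Tue/Wed  1804: Wed/Fri  1805: Fri/Sat  1806: Sat/Sun  1807: Sun/Mon ✓  1808: Mon/Wed  1809: Wed/Thu  1810: Thu/Fri  …(41 more)…  1852: Sun/Tue  1853: Tue/Wed  1854: Wed/Thu  1855: Thu/Fri  1856: Fri/Sun  1857: Sun/Mon ✓  1858: Mon/Tue  1859: Tue/Wed  1860: Wed/Fri  1861: Fri/Sat  1862: Sat/Sun  1863: Sun/Mon ✓  1864: Mon/Wed  1865: Wed/Thu
Both conditions hold in: 1801, 1807, 1818, 1829, 1835, 1846, 1857, 1863 — 8.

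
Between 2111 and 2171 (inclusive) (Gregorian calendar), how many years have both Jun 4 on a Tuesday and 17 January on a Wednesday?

Check each year's weekday for Jun 4 and 17 January:
  2111: Thu/Sat  2112: Sat/Sun  2113: Sun/Tue  2114: Mon/Wed  2115: Tue/Thu  2116: Thu/Fri  2117: Fri/Sun  2118: Sat/Mon  2119: Sun/Tue  2120: Tue/Wed ✓  2121: Wed/Fri  2122: Thu/Sat  2123: Fri/Sun  2124: Sun/Mon  …(33 more)…  2158: Sun/Tue  2159: Mon/Wed  2160: Wed/Thu  2161: Thu/Sat  2162: Fri/Sun  2163: Sat/Mon  2164: Mon/Tue  2165: Tue/Thu  2166: Wed/Fri  2167: Thu/Sat  2168: Sat/Sun  2169: Sun/Tue  2170: Mon/Wed  2171: Tue/Thu
Both conditions hold in: 2120, 2148 — 2.

2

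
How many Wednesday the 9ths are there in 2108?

1

Check the 9th of each month of 2108: Jan 9: Mon, Feb 9: Thu, Mar 9: Fri, Apr 9: Mon, May 9: Wed, Jun 9: Sat, Jul 9: Mon, Aug 9: Thu, Sep 9: Sun, Oct 9: Tue, Nov 9: Fri, Dec 9: Sun.
Wednesday occurs in May — 1 month.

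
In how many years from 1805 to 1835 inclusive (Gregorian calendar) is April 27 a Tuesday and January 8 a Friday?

Check each year's weekday for April 27 and January 8:
  1805: Sat/Tue  1806: Sun/Wed  1807: Mon/Thu  1808: Wed/Fri  1809: Thu/Sun  1810: Fri/Mon  1811: Sat/Tue  1812: Mon/Wed  1813: Tue/Fri ✓  1814: Wed/Sat  1815: Thu/Sun  1816: Sat/Mon  1817: Sun/Wed  1818: Mon/Thu  …(3 more)…  1822: Sat/Tue  1823: Sun/Wed  1824: Tue/Thu  1825: Wed/Sat  1826: Thu/Sun  1827: Fri/Mon  1828: Sun/Tue  1829: Mon/Thu  1830: Tue/Fri ✓  1831: Wed/Sat  1832: Fri/Sun  1833: Sat/Tue  1834: Sun/Wed  1835: Mon/Thu
Both conditions hold in: 1813, 1819, 1830 — 3.

3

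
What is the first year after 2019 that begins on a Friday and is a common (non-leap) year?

Jan 1 advances by 2 weekdays after a leap year and by 1 after a common year.
2019: Jan 1 is Tuesday.
2020: Wednesday (leap)
2021: Friday
2021 begins on a Friday and is a common year.

2021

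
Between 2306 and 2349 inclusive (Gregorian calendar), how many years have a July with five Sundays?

July has 31 days; it has five Sundays when Sunday falls among the first (month-length − 28) days — i.e. when July 1 is one of Sunday/Saturday/Friday.
July 1 by year: 2306:Sun✓ 2307:Mon 2308:Wed 2309:Thu 2310:Fri✓ 2311:Sat✓ 2312:Mon 2313:Tue 2314:Wed 2315:Thu 2316:Sat✓ 2317:Sun✓ 2318:Mon 2319:Tue 2320:Thu …(14 more)… 2335:Mon 2336:Wed 2337:Thu 2338:Fri✓ 2339:Sat✓ 2340:Mon 2341:Tue 2342:Wed 2343:Thu 2344:Sat✓ 2345:Sun✓ 2346:Mon 2347:Tue 2348:Thu 2349:Fri✓
Years with five Sundays: 2306, 2310, 2311, 2316, 2317, 2321, 2322, 2323, 2327, 2328, 2332, 2333, 2334, 2338, 2339, 2344, 2345, 2349 → 18.

18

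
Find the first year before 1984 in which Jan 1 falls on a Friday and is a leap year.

1960

Jan 1 advances by 2 weekdays after a leap year and by 1 after a common year.
1984: Jan 1 is Sunday (leap).
1983: Saturday
1982: Friday
1981: Thursday
1980: Tuesday (leap)
1979: Monday
1978: Sunday
1977: Saturday
1976: Thursday (leap)
1975: Wednesday
1974: Tuesday
1973: Monday
1972: Saturday (leap)
1971: Friday
1970: Thursday
1969: Wednesday
1968: Monday (leap)
1967: Sunday
1966: Saturday
1965: Friday
1964: Wednesday (leap)
1963: Tuesday
1962: Monday
1961: Sunday
1960: Friday (leap)
1960 begins on a Friday and is a leap year.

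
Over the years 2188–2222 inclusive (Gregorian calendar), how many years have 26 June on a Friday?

6

Track 26 June's weekday year by year (advancing +1, or +2 across a Feb 29):
  2188: Thu  2189: Fri (+1) ✓  2190: Sat (+1)  2191: Sun (+1)  2192: Tue (+2)
  2193: Wed (+1)  2194: Thu (+1)  2195: Fri (+1) ✓  2196: Sun (+2)  2197: Mon (+1)
  2198: Tue (+1)  2199: Wed (+1)  2200: Thu (+1)  2201: Fri (+1) ✓  … (7 more years) …
  2209: Mon (+1)  2210: Tue (+1)  2211: Wed (+1)  2212: Fri (+2) ✓  2213: Sat (+1)
  2214: Sun (+1)  2215: Mon (+1)  2216: Wed (+2)  2217: Thu (+1)  2218: Fri (+1) ✓
  2219: Sat (+1)  2220: Mon (+2)  2221: Tue (+1)  2222: Wed (+1)
Friday years: 2189, 2195, 2201, 2207, 2212, 2218 — 6 in total.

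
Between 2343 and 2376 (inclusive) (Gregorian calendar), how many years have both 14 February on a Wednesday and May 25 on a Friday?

4

Check each year's weekday for 14 February and May 25:
  2343: Sun/Tue  2344: Mon/Thu  2345: Wed/Fri ✓  2346: Thu/Sat  2347: Fri/Sun  2348: Sat/Tue  2349: Mon/Wed  2350: Tue/Thu  2351: Wed/Fri ✓  2352: Thu/Sun  2353: Sat/Mon  2354: Sun/Tue  2355: Mon/Wed  2356: Tue/Fri  …(6 more)…  2363: Thu/Sat  2364: Fri/Mon  2365: Sun/Tue  2366: Mon/Wed  2367: Tue/Thu  2368: Wed/Sat  2369: Fri/Sun  2370: Sat/Mon  2371: Sun/Tue  2372: Mon/Thu  2373: Wed/Fri ✓  2374: Thu/Sat  2375: Fri/Sun  2376: Sat/Tue
Both conditions hold in: 2345, 2351, 2362, 2373 — 4.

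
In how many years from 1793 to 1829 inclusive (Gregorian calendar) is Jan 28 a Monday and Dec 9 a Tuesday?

1

Check each year's weekday for Jan 28 and Dec 9:
  1793: Mon/Mon  1794: Tue/Tue  1795: Wed/Wed  1796: Thu/Fri  1797: Sat/Sat  1798: Sun/Sun  1799: Mon/Mon  1800: Tue/Tue  1801: Wed/Wed  1802: Thu/Thu  1803: Fri/Fri  1804: Sat/Sun  1805: Mon/Mon  1806: Tue/Tue  …(9 more)…  1816: Sun/Mon  1817: Tue/Tue  1818: Wed/Wed  1819: Thu/Thu  1820: Fri/Sat  1821: Sun/Sun  1822: Mon/Mon  1823: Tue/Tue  1824: Wed/Thu  1825: Fri/Fri  1826: Sat/Sat  1827: Sun/Sun  1828: Mon/Tue ✓  1829: Wed/Wed
Both conditions hold in: 1828 — 1.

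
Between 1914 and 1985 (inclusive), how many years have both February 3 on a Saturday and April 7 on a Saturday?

8

Check each year's weekday for February 3 and April 7:
  1914: Tue/Tue  1915: Wed/Wed  1916: Thu/Fri  1917: Sat/Sat ✓  1918: Sun/Sun  1919: Mon/Mon  1920: Tue/Wed  1921: Thu/Thu  1922: Fri/Fri  1923: Sat/Sat ✓  1924: Sun/Mon  1925: Tue/Tue  1926: Wed/Wed  1927: Thu/Thu  …(44 more)…  1972: Thu/Fri  1973: Sat/Sat ✓  1974: Sun/Sun  1975: Mon/Mon  1976: Tue/Wed  1977: Thu/Thu  1978: Fri/Fri  1979: Sat/Sat ✓  1980: Sun/Mon  1981: Tue/Tue  1982: Wed/Wed  1983: Thu/Thu  1984: Fri/Sat  1985: Sun/Sun
Both conditions hold in: 1917, 1923, 1934, 1945, 1951, 1962, 1973, 1979 — 8.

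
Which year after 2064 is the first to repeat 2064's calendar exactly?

2092

Two years share a calendar iff Jan 1 falls on the same weekday and both are leap or both are common. 2064: Jan 1 is Tuesday, leap year.
2065: Jan 1 Thursday, common
2066: Jan 1 Friday, common
2067: Jan 1 Saturday, common
2068: Jan 1 Sunday, leap
2069: Jan 1 Tuesday, common
2070: Jan 1 Wednesday, common
2071: Jan 1 Thursday, common
2072: Jan 1 Friday, leap
2073: Jan 1 Sunday, common
2074: Jan 1 Monday, common
2075: Jan 1 Tuesday, common
2076: Jan 1 Wednesday, leap
2077: Jan 1 Friday, common
2078: Jan 1 Saturday, common
2079: Jan 1 Sunday, common
2080: Jan 1 Monday, leap
2081: Jan 1 Wednesday, common
2082: Jan 1 Thursday, common
2083: Jan 1 Friday, common
2084: Jan 1 Saturday, leap
2085: Jan 1 Monday, common
2086: Jan 1 Tuesday, common
2087: Jan 1 Wednesday, common
2088: Jan 1 Thursday, leap
2089: Jan 1 Saturday, common
2090: Jan 1 Sunday, common
2091: Jan 1 Monday, common
2092: Jan 1 Tuesday, leap
2092 matches on both conditions.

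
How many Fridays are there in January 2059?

January 2059 has 31 days and begins on Wednesday.
The first Friday is January 3.
Fridays fall on 3, 10, 17, 24, 31 — that's 5.

5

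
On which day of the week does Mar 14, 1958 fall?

Friday

January 1, 1958 is a Wednesday.
March 14 is day 73 of the year, i.e. 72 days after Jan 1.
72 mod 7 = 2, so advance 2 weekdays from Wednesday: Friday.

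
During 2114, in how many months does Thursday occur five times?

A month of length L has five Thursdays iff its first Thursday is on day ≤ L−28 (so day 1–3 in a 31-day month, 1–2 in a 30-day month, day 1 in a leap February).
Checking each month of 2114: Jan starts Mon (31d); Feb starts Thu (28d); Mar starts Thu (31d) ✓; Apr starts Sun (30d); May starts Tue (31d) ✓; Jun starts Fri (30d); Jul starts Sun (31d); Aug starts Wed (31d) ✓; Sep starts Sat (30d); Oct starts Mon (31d); Nov starts Thu (30d) ✓; Dec starts Sat (31d).
Five-Thursday months: March, May, August, November → 4.

4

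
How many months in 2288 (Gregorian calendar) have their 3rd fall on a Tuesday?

Check the 3rd of each month of 2288: Jan 3: Tue, Feb 3: Fri, Mar 3: Sat, Apr 3: Tue, May 3: Thu, Jun 3: Sun, Jul 3: Tue, Aug 3: Fri, Sep 3: Mon, Oct 3: Wed, Nov 3: Sat, Dec 3: Mon.
Tuesday occurs in January, April, July — 3 months.

3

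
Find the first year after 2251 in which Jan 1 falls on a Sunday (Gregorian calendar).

Jan 1 advances by 2 weekdays after a leap year and by 1 after a common year.
2251: Jan 1 is Wednesday.
2252: Thursday (leap)
2253: Saturday
2254: Sunday
2254 begins on a Sunday

2254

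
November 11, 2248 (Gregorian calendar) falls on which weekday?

Saturday

January 1, 2248 is a Saturday.
November 11 is day 316 of the year, i.e. 315 days after Jan 1.
315 mod 7 = 0, so advance 0 weekdays from Saturday: Saturday.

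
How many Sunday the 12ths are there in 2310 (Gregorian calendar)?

Check the 12th of each month of 2310: Jan 12: Wed, Feb 12: Sat, Mar 12: Sat, Apr 12: Tue, May 12: Thu, Jun 12: Sun, Jul 12: Tue, Aug 12: Fri, Sep 12: Mon, Oct 12: Wed, Nov 12: Sat, Dec 12: Mon.
Sunday occurs in June — 1 month.

1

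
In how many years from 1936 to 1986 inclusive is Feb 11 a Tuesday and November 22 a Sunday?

2

Check each year's weekday for Feb 11 and November 22:
  1936: Tue/Sun ✓  1937: Thu/Mon  1938: Fri/Tue  1939: Sat/Wed  1940: Sun/Fri  1941: Tue/Sat  1942: Wed/Sun  1943: Thu/Mon  1944: Fri/Wed  1945: Sun/Thu  1946: Mon/Fri  1947: Tue/Sat  1948: Wed/Mon  1949: Fri/Tue  …(23 more)…  1973: Sun/Thu  1974: Mon/Fri  1975: Tue/Sat  1976: Wed/Mon  1977: Fri/Tue  1978: Sat/Wed  1979: Sun/Thu  1980: Mon/Sat  1981: Wed/Sun  1982: Thu/Mon  1983: Fri/Tue  1984: Sat/Thu  1985: Mon/Fri  1986: Tue/Sat
Both conditions hold in: 1936, 1964 — 2.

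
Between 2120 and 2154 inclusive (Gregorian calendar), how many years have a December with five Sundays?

16

December has 31 days; it has five Sundays when Sunday falls among the first (month-length − 28) days — i.e. when December 1 is one of Sunday/Saturday/Friday.
December 1 by year: 2120:Sun✓ 2121:Mon 2122:Tue 2123:Wed 2124:Fri✓ 2125:Sat✓ 2126:Sun✓ 2127:Mon 2128:Wed 2129:Thu 2130:Fri✓ 2131:Sat✓ 2132:Mon 2133:Tue 2134:Wed …(5 more)… 2140:Thu 2141:Fri✓ 2142:Sat✓ 2143:Sun✓ 2144:Tue 2145:Wed 2146:Thu 2147:Fri✓ 2148:Sun✓ 2149:Mon 2150:Tue 2151:Wed 2152:Fri✓ 2153:Sat✓ 2154:Sun✓
Years with five Sundays: 2120, 2124, 2125, 2126, 2130, 2131, 2136, 2137, 2141, 2142, 2143, 2147, 2148, 2152, 2153, 2154 → 16.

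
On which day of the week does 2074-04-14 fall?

Saturday

January 1, 2074 is a Monday.
April 14 is day 104 of the year, i.e. 103 days after Jan 1.
103 mod 7 = 5, so advance 5 weekdays from Monday: Saturday.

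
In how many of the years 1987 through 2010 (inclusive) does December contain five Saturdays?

December has 31 days; it has five Saturdays when Saturday falls among the first (month-length − 28) days — i.e. when December 1 is one of Saturday/Friday/Thursday.
December 1 by year: 1987:Tue 1988:Thu✓ 1989:Fri✓ 1990:Sat✓ 1991:Sun 1992:Tue 1993:Wed 1994:Thu✓ 1995:Fri✓ 1996:Sun 1997:Mon 1998:Tue 1999:Wed 2000:Fri✓ 2001:Sat✓ 2002:Sun 2003:Mon 2004:Wed 2005:Thu✓ 2006:Fri✓ 2007:Sat✓ 2008:Mon 2009:Tue 2010:Wed
Years with five Saturdays: 1988, 1989, 1990, 1994, 1995, 2000, 2001, 2005, 2006, 2007 → 10.

10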